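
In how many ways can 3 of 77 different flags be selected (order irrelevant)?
C(77,3) = 77!/(3!×74!) = 73150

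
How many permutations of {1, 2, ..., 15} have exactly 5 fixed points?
Choose the 5 fixed points C(15,5) = 3003, derange the rest: !10 = Σ_{j=0}^{10} (-1)^j·10!/j! = 3628800 - 3628800 + 1814400 - 604800 + 151200 - 30240 + 5040 - 720 + 90 - 10 + 1 = 1334961. Product = 3003 × 1334961 = 4008887883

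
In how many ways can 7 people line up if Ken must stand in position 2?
Fix one position: (7-1)! = 720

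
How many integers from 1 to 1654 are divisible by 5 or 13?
⌊1654/5⌋ + ⌊1654/13⌋ - ⌊1654/65⌋ = 330 + 127 - 25 = 432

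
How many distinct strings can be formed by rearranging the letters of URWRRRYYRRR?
11! / (1! × 7! × 1! × 2!) = 3960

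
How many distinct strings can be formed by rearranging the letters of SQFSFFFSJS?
10! / (4! × 4! × 1! × 1!) = 6300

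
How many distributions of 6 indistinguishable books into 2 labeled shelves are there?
C(6+2-1, 2-1) = C(7, 1) = 7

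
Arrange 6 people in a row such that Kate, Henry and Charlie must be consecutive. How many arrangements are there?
Treat the 3 as one block: (6-3+1)! × 3! = 24 × 6 = 144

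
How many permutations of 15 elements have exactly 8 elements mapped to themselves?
Choose the 8 fixed points C(15,8) = 6435, derange the rest: !7 = Σ_{j=0}^{7} (-1)^j·7!/j! = 5040 - 5040 + 2520 - 840 + 210 - 42 + 7 - 1 = 1854. Product = 6435 × 1854 = 11930490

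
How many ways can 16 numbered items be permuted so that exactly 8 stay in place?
Choose the 8 fixed points C(16,8) = 12870, derange the rest: !8 = Σ_{j=0}^{8} (-1)^j·8!/j! = 40320 - 40320 + 20160 - 6720 + 1680 - 336 + 56 - 8 + 1 = 14833. Product = 12870 × 14833 = 190900710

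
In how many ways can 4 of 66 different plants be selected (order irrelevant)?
C(66,4) = 66!/(4!×62!) = 720720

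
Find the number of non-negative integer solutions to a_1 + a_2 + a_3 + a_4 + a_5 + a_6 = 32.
C(32+6-1, 6-1) = C(37, 5) = 435897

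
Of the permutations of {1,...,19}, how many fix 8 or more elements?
Exactly j fixed points: C(19,j)·!(19-j); sum over j ≥ 8 (derangement numbers via !m = (m-1)·(!(m-1) + !(m-2)): !0..!11 = 1, 0, 1, 2, 9, 44, 265, 1854, 14833, 133496, 1334961, 14684570). Σ_{j=8}^{19} C(19,j)·!(19-j) = C(19,8)·!11 + C(19,9)·!10 + C(19,10)·!9 + C(19,11)·!8 + C(19,12)·!7 + C(19,13)·!6 + C(19,14)·!5 + C(19,15)·!4 + C(19,16)·!3 + C(19,17)·!2 + C(19,18)·!1 + C(19,19)·!0 = 75582·14684570 + 92378·1334961 + 92378·133496 + 75582·14833 + 50388·1854 + 27132·265 + 11628·44 + 3876·9 + 969·2 + 171·1 + 19·0 + 1·1 = 1246764556250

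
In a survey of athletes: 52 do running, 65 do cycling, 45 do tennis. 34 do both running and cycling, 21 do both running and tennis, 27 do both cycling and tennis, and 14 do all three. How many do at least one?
|A∪B∪C| = 52+65+45-34-21-27+14 = 94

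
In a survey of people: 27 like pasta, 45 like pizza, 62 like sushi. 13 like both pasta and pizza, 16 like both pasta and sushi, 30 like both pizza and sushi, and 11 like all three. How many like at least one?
|A∪B∪C| = 27+45+62-13-16-30+11 = 86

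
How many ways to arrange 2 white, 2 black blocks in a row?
4! / (2! × 2!) = 6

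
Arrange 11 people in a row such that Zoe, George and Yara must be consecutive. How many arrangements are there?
Treat the 3 as one block: (11-3+1)! × 3! = 362880 × 6 = 2177280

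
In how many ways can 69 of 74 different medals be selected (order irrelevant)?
C(74,69) = 74!/(69!×5!) = 16108764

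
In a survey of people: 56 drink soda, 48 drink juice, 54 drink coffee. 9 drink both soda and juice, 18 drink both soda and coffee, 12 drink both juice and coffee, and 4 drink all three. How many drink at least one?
|A∪B∪C| = 56+48+54-9-18-12+4 = 123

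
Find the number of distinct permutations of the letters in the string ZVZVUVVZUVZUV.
13! / (6! × 3! × 4!) = 60060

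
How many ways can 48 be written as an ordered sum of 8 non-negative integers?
C(48+8-1, 8-1) = C(55, 7) = 202927725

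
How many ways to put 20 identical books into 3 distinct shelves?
C(20+3-1, 3-1) = C(22, 2) = 231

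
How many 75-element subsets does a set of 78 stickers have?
C(78,75) = 78!/(75!×3!) = 76076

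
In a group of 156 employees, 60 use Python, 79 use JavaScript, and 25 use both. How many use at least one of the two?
|A∪B| = |A| + |B| - |A∩B| = 60 + 79 - 25 = 114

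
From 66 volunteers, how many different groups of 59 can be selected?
C(66,59) = 66!/(59!×7!) = 778789440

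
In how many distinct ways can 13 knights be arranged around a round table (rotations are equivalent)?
Circular: fix one position, arrange the rest. (13-1)! = 479001600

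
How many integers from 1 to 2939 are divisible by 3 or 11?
⌊2939/3⌋ + ⌊2939/11⌋ - ⌊2939/33⌋ = 979 + 267 - 89 = 1157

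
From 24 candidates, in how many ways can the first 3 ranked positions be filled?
P(24,3) = 24!/(24-3)! = 12144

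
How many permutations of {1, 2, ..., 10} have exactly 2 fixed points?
Choose the 2 fixed points C(10,2) = 45, derange the rest: !8 = Σ_{j=0}^{8} (-1)^j·8!/j! = 40320 - 40320 + 20160 - 6720 + 1680 - 336 + 56 - 8 + 1 = 14833. Product = 45 × 14833 = 667485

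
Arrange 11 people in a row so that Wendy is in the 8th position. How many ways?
Fix one position: (11-1)! = 3628800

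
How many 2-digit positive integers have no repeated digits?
First digit: 9 choices (nonzero). Then descending: 9 × 9 = 81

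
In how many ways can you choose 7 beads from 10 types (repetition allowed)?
C(7+10-1, 10-1) = C(16, 9) = 11440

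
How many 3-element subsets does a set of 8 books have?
C(8,3) = 8!/(3!×5!) = 56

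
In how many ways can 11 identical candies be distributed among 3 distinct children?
C(11+3-1, 3-1) = C(13, 2) = 78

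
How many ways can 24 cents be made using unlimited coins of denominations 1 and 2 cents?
Coefficient of x^24 in 1/(1-x^1) · 1/(1-x^2). Use j coins of 2 for j = 0..⌊24/2⌋ = 12, the rest in 1s: 12 + 1 = 13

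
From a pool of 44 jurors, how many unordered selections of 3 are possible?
C(44,3) = 44!/(3!×41!) = 13244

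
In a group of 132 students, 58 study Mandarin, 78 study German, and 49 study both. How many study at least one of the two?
|A∪B| = |A| + |B| - |A∩B| = 58 + 78 - 49 = 87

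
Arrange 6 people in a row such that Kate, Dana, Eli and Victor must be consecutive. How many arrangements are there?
Treat the 4 as one block: (6-4+1)! × 4! = 6 × 24 = 144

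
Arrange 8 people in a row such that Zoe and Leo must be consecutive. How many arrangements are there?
Treat the 2 as one block: (8-2+1)! × 2! = 5040 × 2 = 10080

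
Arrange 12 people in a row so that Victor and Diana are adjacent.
Treat as block: (12-1)! × 2! = 39916800 × 2 = 79833600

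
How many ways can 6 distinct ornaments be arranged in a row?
6! = 720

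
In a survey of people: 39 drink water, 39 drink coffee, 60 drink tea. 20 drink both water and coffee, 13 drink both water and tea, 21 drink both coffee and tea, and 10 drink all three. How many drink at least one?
|A∪B∪C| = 39+39+60-20-13-21+10 = 94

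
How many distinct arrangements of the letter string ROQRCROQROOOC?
13! / (4! × 2! × 5! × 2!) = 540540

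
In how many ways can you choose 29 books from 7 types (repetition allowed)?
C(29+7-1, 7-1) = C(35, 6) = 1623160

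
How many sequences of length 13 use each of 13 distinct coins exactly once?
13! = 6227020800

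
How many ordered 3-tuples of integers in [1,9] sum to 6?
Coefficient of x^6 in (x + x² + ... + x^9)^3. By inclusion-exclusion on dice exceeding 9: Σ_j (-1)^j C(3,j)·C(6-1-9j, 2) = C(3,0)·C(5,2) = 1·10 = 10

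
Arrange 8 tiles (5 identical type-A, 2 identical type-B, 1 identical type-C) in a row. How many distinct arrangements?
8! / (5! × 2! × 1!) = 168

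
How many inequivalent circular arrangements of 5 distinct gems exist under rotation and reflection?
(5-1)!/2 = 24/2 = 12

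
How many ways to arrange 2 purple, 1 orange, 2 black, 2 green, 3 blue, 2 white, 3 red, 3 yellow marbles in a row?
18! / (2! × 1! × 2! × 2! × 3! × 2! × 3! × 3!) = 1852538688000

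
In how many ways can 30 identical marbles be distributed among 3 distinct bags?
C(30+3-1, 3-1) = C(32, 2) = 496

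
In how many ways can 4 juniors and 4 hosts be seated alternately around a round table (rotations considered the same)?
Fix one of the juniors: (4-1)! ways for the remaining juniors, × 4! ways for the hosts = 6 × 24 = 144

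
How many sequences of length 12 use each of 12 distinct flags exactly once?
12! = 479001600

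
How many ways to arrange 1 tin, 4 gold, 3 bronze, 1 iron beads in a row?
9! / (1! × 4! × 3! × 1!) = 2520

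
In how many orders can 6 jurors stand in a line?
6! = 720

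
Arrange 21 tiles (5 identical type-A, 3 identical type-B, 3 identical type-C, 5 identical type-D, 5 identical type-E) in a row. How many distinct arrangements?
21! / (5! × 3! × 3! × 5! × 5!) = 821292151680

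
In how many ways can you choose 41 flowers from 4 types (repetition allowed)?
C(41+4-1, 4-1) = C(44, 3) = 13244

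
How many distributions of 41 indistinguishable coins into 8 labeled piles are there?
C(41+8-1, 8-1) = C(48, 7) = 73629072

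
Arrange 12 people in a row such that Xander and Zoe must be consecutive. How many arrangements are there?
Treat the 2 as one block: (12-2+1)! × 2! = 39916800 × 2 = 79833600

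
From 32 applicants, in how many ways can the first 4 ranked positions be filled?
P(32,4) = 32!/(32-4)! = 863040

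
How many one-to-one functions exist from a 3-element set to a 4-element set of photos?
P(4,3) = 4!/(4-3)! = 24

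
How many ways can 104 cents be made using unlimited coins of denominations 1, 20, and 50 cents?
Coefficient of x^104 in 1/(1-x^1) · 1/(1-x^20) · 1/(1-x^50). Case on j = number of 50-cent coins (j = 0..2); remainder r = 104 - 50j is made from {1,20} in ⌊r/20⌋+1 ways. r = 104, 54, 4 → 6 + 3 + 1 = 10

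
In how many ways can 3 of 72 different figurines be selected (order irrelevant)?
C(72,3) = 72!/(3!×69!) = 59640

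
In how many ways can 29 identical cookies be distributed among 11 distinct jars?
C(29+11-1, 11-1) = C(39, 10) = 635745396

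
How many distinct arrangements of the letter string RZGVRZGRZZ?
10! / (1! × 3! × 4! × 2!) = 12600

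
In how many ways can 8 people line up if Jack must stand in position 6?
Fix one position: (8-1)! = 5040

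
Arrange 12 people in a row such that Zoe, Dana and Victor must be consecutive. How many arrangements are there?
Treat the 3 as one block: (12-3+1)! × 3! = 3628800 × 6 = 21772800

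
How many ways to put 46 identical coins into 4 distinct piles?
C(46+4-1, 4-1) = C(49, 3) = 18424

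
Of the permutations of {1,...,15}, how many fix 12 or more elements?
Exactly j fixed points: C(15,j)·!(15-j); sum over j ≥ 12 (derangement numbers via !m = (m-1)·(!(m-1) + !(m-2)): !0..!3 = 1, 0, 1, 2). Σ_{j=12}^{15} C(15,j)·!(15-j) = C(15,12)·!3 + C(15,13)·!2 + C(15,14)·!1 + C(15,15)·!0 = 455·2 + 105·1 + 15·0 + 1·1 = 1016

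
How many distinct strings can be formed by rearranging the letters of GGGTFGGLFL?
10! / (5! × 1! × 2! × 2!) = 7560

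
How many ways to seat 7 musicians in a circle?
Circular: fix one position, arrange the rest. (7-1)! = 720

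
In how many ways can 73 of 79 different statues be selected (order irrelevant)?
C(79,73) = 79!/(73!×6!) = 277962685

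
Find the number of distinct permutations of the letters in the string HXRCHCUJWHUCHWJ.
15! / (2! × 4! × 2! × 1! × 2! × 3! × 1!) = 1135134000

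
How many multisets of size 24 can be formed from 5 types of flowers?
C(24+5-1, 5-1) = C(28, 4) = 20475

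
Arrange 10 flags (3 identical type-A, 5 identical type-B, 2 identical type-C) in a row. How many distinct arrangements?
10! / (3! × 5! × 2!) = 2520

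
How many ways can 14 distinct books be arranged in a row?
14! = 87178291200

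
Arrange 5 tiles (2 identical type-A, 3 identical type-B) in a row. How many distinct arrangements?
5! / (2! × 3!) = 10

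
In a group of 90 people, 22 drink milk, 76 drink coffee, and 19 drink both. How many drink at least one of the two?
|A∪B| = |A| + |B| - |A∩B| = 22 + 76 - 19 = 79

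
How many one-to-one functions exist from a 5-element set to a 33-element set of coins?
P(33,5) = 33!/(33-5)! = 28480320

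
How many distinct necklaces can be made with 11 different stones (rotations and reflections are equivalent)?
(11-1)!/2 = 3628800/2 = 1814400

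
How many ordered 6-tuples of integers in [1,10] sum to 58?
Coefficient of x^58 in (x + x² + ... + x^10)^6. By inclusion-exclusion on dice exceeding 10: Σ_j (-1)^j C(6,j)·C(58-1-10j, 5) = C(6,0)·C(57,5) - C(6,1)·C(47,5) + C(6,2)·C(37,5) - C(6,3)·C(27,5) + C(6,4)·C(17,5) - C(6,5)·C(7,5) = 1·4187106 - 6·1533939 + 15·435897 - 20·80730 + 15·6188 - 6·21 = 21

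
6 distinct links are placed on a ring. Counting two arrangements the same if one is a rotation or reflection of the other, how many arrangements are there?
(6-1)!/2 = 120/2 = 60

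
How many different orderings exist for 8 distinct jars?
8! = 40320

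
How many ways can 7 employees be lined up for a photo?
7! = 5040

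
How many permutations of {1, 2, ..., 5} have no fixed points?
!5 = Σ_{j=0}^{5} (-1)^j·5!/j! = 120 - 120 + 60 - 20 + 5 - 1 = 44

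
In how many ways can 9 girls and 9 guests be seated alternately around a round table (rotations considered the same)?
Fix one of the girls: (9-1)! ways for the remaining girls, × 9! ways for the guests = 40320 × 362880 = 14631321600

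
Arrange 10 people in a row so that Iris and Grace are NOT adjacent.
Total - adjacent = 10! - (10-1)!×2 = 3628800 - 725760 = 2903040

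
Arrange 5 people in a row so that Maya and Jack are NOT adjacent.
Total - adjacent = 5! - (5-1)!×2 = 120 - 48 = 72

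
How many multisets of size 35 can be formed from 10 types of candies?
C(35+10-1, 10-1) = C(44, 9) = 708930508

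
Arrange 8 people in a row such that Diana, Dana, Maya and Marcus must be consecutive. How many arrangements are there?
Treat the 4 as one block: (8-4+1)! × 4! = 120 × 24 = 2880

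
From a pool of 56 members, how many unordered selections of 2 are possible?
C(56,2) = 56!/(2!×54!) = 1540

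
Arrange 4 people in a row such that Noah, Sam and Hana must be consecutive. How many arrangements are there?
Treat the 3 as one block: (4-3+1)! × 3! = 2 × 6 = 12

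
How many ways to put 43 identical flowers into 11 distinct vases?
C(43+11-1, 11-1) = C(53, 10) = 19499099620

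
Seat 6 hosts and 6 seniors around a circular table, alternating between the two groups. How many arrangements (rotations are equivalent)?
Fix one of the hosts: (6-1)! ways for the remaining hosts, × 6! ways for the seniors = 120 × 720 = 86400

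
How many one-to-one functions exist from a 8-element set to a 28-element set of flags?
P(28,8) = 28!/(28-8)! = 125318793600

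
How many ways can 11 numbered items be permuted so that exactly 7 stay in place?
Choose the 7 fixed points C(11,7) = 330, derange the rest: !4 = Σ_{j=0}^{4} (-1)^j·4!/j! = 24 - 24 + 12 - 4 + 1 = 9. Product = 330 × 9 = 2970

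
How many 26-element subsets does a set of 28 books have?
C(28,26) = 28!/(26!×2!) = 378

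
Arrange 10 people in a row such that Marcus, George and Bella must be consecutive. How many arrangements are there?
Treat the 3 as one block: (10-3+1)! × 3! = 40320 × 6 = 241920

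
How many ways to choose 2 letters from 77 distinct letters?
C(77,2) = 77!/(2!×75!) = 2926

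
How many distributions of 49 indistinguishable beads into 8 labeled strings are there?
C(49+8-1, 8-1) = C(56, 7) = 231917400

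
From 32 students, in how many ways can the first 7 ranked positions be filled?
P(32,7) = 32!/(32-7)! = 16963914240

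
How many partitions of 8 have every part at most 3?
Let r_j(i) = number of partitions of i into parts ≤ j, for i = 0..8. r_1(i) = 1 for all i; r_j(i) = r_{j-1}(i) + r_j(i-j). Rows j = 2..3: ≤2: 1 1 2 2 3 3 4 4 5; ≤3: 1 1 2 3 4 5 7 8 10. r_3(8) = 10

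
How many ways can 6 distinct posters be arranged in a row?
6! = 720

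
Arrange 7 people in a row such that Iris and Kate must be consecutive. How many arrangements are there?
Treat the 2 as one block: (7-2+1)! × 2! = 720 × 2 = 1440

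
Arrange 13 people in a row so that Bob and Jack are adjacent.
Treat as block: (13-1)! × 2! = 479001600 × 2 = 958003200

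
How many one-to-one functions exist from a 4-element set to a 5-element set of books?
P(5,4) = 5!/(5-4)! = 120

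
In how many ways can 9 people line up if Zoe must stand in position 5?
Fix one position: (9-1)! = 40320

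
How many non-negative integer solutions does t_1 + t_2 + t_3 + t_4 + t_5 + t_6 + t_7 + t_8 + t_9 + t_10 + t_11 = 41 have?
C(41+11-1, 11-1) = C(51, 10) = 12777711870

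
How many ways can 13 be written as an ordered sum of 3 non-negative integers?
C(13+3-1, 3-1) = C(15, 2) = 105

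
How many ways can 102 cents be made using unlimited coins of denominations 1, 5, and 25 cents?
Coefficient of x^102 in 1/(1-x^1) · 1/(1-x^5) · 1/(1-x^25). Case on j = number of 25-cent coins (j = 0..4); remainder r = 102 - 25j is made from {1,5} in ⌊r/5⌋+1 ways. r = 102, 77, 52, 27, 2 → 21 + 16 + 11 + 6 + 1 = 55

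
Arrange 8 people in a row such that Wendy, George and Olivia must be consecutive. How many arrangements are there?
Treat the 3 as one block: (8-3+1)! × 3! = 720 × 6 = 4320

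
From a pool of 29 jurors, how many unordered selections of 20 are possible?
C(29,20) = 29!/(20!×9!) = 10015005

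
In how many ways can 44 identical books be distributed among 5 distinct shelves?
C(44+5-1, 5-1) = C(48, 4) = 194580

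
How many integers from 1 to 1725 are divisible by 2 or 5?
⌊1725/2⌋ + ⌊1725/5⌋ - ⌊1725/10⌋ = 862 + 345 - 172 = 1035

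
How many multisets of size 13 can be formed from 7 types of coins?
C(13+7-1, 7-1) = C(19, 6) = 27132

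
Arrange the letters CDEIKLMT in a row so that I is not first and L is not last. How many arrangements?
By inclusion-exclusion: 8! - 2×(8-1)! + (8-2)! = 40320 - 10080 + 720 = 30960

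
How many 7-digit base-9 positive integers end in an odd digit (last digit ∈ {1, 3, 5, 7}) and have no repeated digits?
Last∈{1,3,5,7}. Last=0: 0. Last nonzero: 4×7×P(7,5) = 70560. Total = 70560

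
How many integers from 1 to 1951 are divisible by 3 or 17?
⌊1951/3⌋ + ⌊1951/17⌋ - ⌊1951/51⌋ = 650 + 114 - 38 = 726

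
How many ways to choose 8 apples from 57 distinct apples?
C(57,8) = 57!/(8!×49!) = 1652411475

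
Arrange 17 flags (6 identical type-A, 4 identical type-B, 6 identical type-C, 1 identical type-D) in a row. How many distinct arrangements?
17! / (6! × 4! × 6! × 1!) = 28588560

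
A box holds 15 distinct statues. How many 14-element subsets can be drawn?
C(15,14) = 15!/(14!×1!) = 15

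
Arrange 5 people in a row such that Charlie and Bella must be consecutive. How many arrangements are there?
Treat the 2 as one block: (5-2+1)! × 2! = 24 × 2 = 48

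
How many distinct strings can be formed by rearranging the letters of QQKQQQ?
6! / (5! × 1!) = 6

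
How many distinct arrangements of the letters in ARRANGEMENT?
11! / (2! × 2! × 2! × 1! × 2! × 1! × 1!) = 2494800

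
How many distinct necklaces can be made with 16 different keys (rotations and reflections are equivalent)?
(16-1)!/2 = 1307674368000/2 = 653837184000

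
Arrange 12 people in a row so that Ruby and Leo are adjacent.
Treat as block: (12-1)! × 2! = 39916800 × 2 = 79833600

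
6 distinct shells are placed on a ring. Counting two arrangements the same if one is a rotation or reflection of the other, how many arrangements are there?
(6-1)!/2 = 120/2 = 60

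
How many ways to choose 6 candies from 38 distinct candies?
C(38,6) = 38!/(6!×32!) = 2760681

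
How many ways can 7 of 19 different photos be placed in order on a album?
P(19,7) = 19!/(19-7)! = 253955520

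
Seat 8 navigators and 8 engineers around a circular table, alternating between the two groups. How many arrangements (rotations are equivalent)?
Fix one of the navigators: (8-1)! ways for the remaining navigators, × 8! ways for the engineers = 5040 × 40320 = 203212800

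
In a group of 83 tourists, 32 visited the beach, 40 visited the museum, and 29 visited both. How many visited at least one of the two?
|A∪B| = |A| + |B| - |A∩B| = 32 + 40 - 29 = 43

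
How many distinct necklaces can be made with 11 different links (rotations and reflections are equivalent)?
(11-1)!/2 = 3628800/2 = 1814400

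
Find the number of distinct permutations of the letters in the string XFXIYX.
6! / (3! × 1! × 1! × 1!) = 120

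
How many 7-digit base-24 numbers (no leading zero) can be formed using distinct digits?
First digit: 23 choices (nonzero). Then descending: 23 × 23 × 22 × 21 × 20 × 19 × 18 = 1671682320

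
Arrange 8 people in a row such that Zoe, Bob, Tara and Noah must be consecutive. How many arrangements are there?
Treat the 4 as one block: (8-4+1)! × 4! = 120 × 24 = 2880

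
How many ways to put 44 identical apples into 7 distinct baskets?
C(44+7-1, 7-1) = C(50, 6) = 15890700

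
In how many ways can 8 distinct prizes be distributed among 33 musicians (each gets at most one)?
P(33,8) = 33!/(33-8)! = 559809169920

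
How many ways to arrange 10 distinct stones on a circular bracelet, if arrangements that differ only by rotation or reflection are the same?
(10-1)!/2 = 362880/2 = 181440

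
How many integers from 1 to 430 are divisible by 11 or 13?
⌊430/11⌋ + ⌊430/13⌋ - ⌊430/143⌋ = 39 + 33 - 3 = 69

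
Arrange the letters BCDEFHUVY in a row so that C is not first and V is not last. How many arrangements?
By inclusion-exclusion: 9! - 2×(9-1)! + (9-2)! = 362880 - 80640 + 5040 = 287280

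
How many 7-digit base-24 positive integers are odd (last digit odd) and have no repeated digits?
Last∈{1,3,5,7,9,11,13,15,17,19,21,23}. Last=0: 0. Last nonzero: 12×22×P(22,5) = 834261120. Total = 834261120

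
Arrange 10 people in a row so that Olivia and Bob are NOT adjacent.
Total - adjacent = 10! - (10-1)!×2 = 3628800 - 725760 = 2903040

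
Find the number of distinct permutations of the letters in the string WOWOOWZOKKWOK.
13! / (4! × 3! × 1! × 5!) = 360360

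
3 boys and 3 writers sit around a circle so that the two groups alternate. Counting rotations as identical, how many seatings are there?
Fix one of the boys: (3-1)! ways for the remaining boys, × 3! ways for the writers = 2 × 6 = 12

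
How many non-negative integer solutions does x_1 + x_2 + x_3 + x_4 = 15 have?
C(15+4-1, 4-1) = C(18, 3) = 816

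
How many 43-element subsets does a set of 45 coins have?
C(45,43) = 45!/(43!×2!) = 990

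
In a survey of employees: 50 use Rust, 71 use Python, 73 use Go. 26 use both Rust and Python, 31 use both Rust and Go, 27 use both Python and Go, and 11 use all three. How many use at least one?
|A∪B∪C| = 50+71+73-26-31-27+11 = 121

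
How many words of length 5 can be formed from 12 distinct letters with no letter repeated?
P(12,5) = 12!/(12-5)! = 95040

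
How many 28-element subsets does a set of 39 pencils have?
C(39,28) = 39!/(28!×11!) = 1676056044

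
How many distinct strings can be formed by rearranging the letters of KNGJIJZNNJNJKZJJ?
16! / (6! × 1! × 4! × 2! × 1! × 2!) = 302702400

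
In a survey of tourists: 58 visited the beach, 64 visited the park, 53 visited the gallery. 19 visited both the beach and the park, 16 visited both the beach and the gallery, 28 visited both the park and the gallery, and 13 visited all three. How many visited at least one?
|A∪B∪C| = 58+64+53-19-16-28+13 = 125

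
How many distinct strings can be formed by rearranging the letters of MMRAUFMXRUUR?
12! / (1! × 3! × 3! × 3! × 1! × 1!) = 2217600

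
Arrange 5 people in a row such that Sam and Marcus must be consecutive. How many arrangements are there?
Treat the 2 as one block: (5-2+1)! × 2! = 24 × 2 = 48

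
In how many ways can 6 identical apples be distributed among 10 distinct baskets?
C(6+10-1, 10-1) = C(15, 9) = 5005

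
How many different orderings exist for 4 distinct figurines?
4! = 24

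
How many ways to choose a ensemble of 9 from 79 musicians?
C(79,9) = 79!/(9!×70!) = 205811513765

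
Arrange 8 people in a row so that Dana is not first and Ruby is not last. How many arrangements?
By inclusion-exclusion: 8! - 2×(8-1)! + (8-2)! = 40320 - 10080 + 720 = 30960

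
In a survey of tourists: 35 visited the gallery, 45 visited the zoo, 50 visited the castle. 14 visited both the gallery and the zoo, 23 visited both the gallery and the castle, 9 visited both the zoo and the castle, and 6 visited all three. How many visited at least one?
|A∪B∪C| = 35+45+50-14-23-9+6 = 90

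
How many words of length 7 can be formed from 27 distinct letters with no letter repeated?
P(27,7) = 27!/(27-7)! = 4475671200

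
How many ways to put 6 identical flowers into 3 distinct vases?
C(6+3-1, 3-1) = C(8, 2) = 28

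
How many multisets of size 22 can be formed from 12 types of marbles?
C(22+12-1, 12-1) = C(33, 11) = 193536720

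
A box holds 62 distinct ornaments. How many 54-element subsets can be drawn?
C(62,54) = 62!/(54!×8!) = 3381098545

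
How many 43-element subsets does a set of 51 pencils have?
C(51,43) = 51!/(43!×8!) = 636763050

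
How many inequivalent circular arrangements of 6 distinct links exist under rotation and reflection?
(6-1)!/2 = 120/2 = 60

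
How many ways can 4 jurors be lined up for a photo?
4! = 24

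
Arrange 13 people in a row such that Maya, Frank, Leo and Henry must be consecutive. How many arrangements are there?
Treat the 4 as one block: (13-4+1)! × 4! = 3628800 × 24 = 87091200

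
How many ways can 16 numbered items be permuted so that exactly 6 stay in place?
Choose the 6 fixed points C(16,6) = 8008, derange the rest: !10 = Σ_{j=0}^{10} (-1)^j·10!/j! = 3628800 - 3628800 + 1814400 - 604800 + 151200 - 30240 + 5040 - 720 + 90 - 10 + 1 = 1334961. Product = 8008 × 1334961 = 10690367688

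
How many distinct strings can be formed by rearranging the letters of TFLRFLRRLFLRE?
13! / (4! × 1! × 4! × 3! × 1!) = 1801800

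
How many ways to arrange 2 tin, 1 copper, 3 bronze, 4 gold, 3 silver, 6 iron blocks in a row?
19! / (2! × 1! × 3! × 4! × 3! × 6!) = 97772875200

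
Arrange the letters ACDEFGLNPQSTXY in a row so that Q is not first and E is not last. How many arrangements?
By inclusion-exclusion: 14! - 2×(14-1)! + (14-2)! = 87178291200 - 12454041600 + 479001600 = 75203251200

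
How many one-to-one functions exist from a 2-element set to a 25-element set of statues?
P(25,2) = 25!/(25-2)! = 600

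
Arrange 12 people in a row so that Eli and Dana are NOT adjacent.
Total - adjacent = 12! - (12-1)!×2 = 479001600 - 79833600 = 399168000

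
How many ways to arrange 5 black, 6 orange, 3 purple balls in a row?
14! / (5! × 6! × 3!) = 168168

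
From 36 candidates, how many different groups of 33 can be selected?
C(36,33) = 36!/(33!×3!) = 7140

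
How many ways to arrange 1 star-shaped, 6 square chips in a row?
7! / (1! × 6!) = 7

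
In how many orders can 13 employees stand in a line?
13! = 6227020800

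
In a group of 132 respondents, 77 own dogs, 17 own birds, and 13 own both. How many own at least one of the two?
|A∪B| = |A| + |B| - |A∩B| = 77 + 17 - 13 = 81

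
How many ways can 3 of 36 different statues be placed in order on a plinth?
P(36,3) = 36!/(36-3)! = 42840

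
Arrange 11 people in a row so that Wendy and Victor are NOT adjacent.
Total - adjacent = 11! - (11-1)!×2 = 39916800 - 7257600 = 32659200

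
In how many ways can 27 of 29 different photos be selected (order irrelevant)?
C(29,27) = 29!/(27!×2!) = 406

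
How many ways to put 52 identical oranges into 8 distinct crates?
C(52+8-1, 8-1) = C(59, 7) = 341149446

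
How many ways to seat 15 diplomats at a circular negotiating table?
Circular: fix one position, arrange the rest. (15-1)! = 87178291200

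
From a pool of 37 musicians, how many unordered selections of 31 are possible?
C(37,31) = 37!/(31!×6!) = 2324784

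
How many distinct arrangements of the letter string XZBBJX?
6! / (1! × 1! × 2! × 2!) = 180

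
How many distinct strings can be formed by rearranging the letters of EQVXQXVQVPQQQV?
14! / (4! × 6! × 1! × 1! × 2!) = 2522520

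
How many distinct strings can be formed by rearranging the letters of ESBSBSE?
7! / (3! × 2! × 2!) = 210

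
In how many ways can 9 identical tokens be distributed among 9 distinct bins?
C(9+9-1, 9-1) = C(17, 8) = 24310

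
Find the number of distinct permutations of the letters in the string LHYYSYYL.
8! / (4! × 1! × 2! × 1!) = 840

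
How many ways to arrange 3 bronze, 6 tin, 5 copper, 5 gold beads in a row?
19! / (3! × 6! × 5! × 5!) = 1955457504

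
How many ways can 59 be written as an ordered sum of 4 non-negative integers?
C(59+4-1, 4-1) = C(62, 3) = 37820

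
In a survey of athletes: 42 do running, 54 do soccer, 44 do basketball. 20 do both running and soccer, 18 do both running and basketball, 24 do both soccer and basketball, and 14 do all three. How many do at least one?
|A∪B∪C| = 42+54+44-20-18-24+14 = 92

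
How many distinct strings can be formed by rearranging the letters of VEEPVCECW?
9! / (1! × 3! × 2! × 1! × 2!) = 15120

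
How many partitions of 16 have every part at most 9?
Let r_j(i) = number of partitions of i into parts ≤ j, for i = 0..16. r_1(i) = 1 for all i; r_j(i) = r_{j-1}(i) + r_j(i-j). Rows j = 2..9: ≤2: 1 1 2 2 3 3 4 4 5 5 6 6 7 7 8 8 9; ≤3: 1 1 2 3 4 5 7 8 10 12 14 16 19 21 24 27 30; ≤4: 1 1 2 3 5 6 9 11 15 18 23 27 34 39 47 54 64; ≤5: 1 1 2 3 5 7 10 13 18 23 30 37 47 57 70 84 101; ≤6: 1 1 2 3 5 7 11 14 20 26 35 44 58 71 90 110 136; ≤7: 1 1 2 3 5 7 11 15 21 28 38 49 65 82 105 131 164; ≤8: 1 1 2 3 5 7 11 15 22 29 40 52 70 89 116 146 186; ≤9: 1 1 2 3 5 7 11 15 22 30 41 54 73 94 123 157 201. r_9(16) = 201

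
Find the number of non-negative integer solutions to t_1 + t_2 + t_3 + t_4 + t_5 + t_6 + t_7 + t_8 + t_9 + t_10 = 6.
C(6+10-1, 10-1) = C(15, 9) = 5005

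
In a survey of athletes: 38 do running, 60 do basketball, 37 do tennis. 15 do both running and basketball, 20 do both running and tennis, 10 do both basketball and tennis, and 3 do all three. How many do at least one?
|A∪B∪C| = 38+60+37-15-20-10+3 = 93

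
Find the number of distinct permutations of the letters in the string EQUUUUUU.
8! / (6! × 1! × 1!) = 56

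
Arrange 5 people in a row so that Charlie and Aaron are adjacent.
Treat as block: (5-1)! × 2! = 24 × 2 = 48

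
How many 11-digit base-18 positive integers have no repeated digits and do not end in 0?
Last digit: 17 nonzero choices. First digit: 16 (nonzero, ≠last). Middle 9: P(16,9) = 4151347200. Total = 1129166438400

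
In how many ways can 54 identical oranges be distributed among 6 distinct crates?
C(54+6-1, 6-1) = C(59, 5) = 5006386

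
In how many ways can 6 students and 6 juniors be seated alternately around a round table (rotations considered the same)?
Fix one of the students: (6-1)! ways for the remaining students, × 6! ways for the juniors = 120 × 720 = 86400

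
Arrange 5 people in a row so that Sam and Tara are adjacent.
Treat as block: (5-1)! × 2! = 24 × 2 = 48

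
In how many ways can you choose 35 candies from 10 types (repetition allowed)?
C(35+10-1, 10-1) = C(44, 9) = 708930508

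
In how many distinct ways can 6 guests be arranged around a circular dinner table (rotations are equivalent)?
Circular: fix one position, arrange the rest. (6-1)! = 120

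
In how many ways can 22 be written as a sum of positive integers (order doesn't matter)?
Pentagonal recurrence p(n) = p(n-1) + p(n-2) - p(n-5) - p(n-7) + p(n-12) + p(n-15) - ... gives p(0..21) = 1, 1, 2, 3, 5, 7, 11, 15, 22, 30, 42, 56, 77, 101, 135, 176, 231, 297, 385, 490, 627, 792. p(22) = p(21) + p(20) - p(17) - p(15) + p(10) + p(7) - p(0) = 792 + 627 - 297 - 176 + 42 + 15 - 1 = 1002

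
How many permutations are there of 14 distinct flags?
14! = 87178291200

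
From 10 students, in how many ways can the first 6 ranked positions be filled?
P(10,6) = 10!/(10-6)! = 151200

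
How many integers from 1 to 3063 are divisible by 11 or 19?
⌊3063/11⌋ + ⌊3063/19⌋ - ⌊3063/209⌋ = 278 + 161 - 14 = 425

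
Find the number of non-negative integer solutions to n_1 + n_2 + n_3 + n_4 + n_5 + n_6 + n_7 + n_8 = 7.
C(7+8-1, 8-1) = C(14, 7) = 3432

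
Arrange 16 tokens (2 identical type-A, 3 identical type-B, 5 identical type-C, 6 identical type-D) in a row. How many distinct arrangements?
16! / (2! × 3! × 5! × 6!) = 20180160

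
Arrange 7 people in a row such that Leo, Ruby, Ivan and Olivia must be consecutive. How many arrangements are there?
Treat the 4 as one block: (7-4+1)! × 4! = 24 × 24 = 576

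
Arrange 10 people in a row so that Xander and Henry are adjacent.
Treat as block: (10-1)! × 2! = 362880 × 2 = 725760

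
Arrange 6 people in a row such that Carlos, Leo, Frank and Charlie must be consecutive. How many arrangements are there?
Treat the 4 as one block: (6-4+1)! × 4! = 6 × 24 = 144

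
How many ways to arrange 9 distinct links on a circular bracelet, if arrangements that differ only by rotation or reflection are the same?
(9-1)!/2 = 40320/2 = 20160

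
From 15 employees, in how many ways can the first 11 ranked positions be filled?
P(15,11) = 15!/(15-11)! = 54486432000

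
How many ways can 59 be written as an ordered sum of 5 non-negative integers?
C(59+5-1, 5-1) = C(63, 4) = 595665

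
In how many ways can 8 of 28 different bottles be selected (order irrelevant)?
C(28,8) = 28!/(8!×20!) = 3108105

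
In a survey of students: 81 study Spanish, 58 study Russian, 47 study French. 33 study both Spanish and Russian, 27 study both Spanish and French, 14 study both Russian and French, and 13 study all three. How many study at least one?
|A∪B∪C| = 81+58+47-33-27-14+13 = 125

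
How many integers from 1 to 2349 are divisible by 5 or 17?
⌊2349/5⌋ + ⌊2349/17⌋ - ⌊2349/85⌋ = 469 + 138 - 27 = 580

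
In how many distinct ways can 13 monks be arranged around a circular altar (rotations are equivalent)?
Circular: fix one position, arrange the rest. (13-1)! = 479001600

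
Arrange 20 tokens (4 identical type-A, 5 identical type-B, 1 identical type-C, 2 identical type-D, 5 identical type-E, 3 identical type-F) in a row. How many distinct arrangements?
20! / (4! × 5! × 1! × 2! × 5! × 3!) = 586637251200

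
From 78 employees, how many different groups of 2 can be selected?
C(78,2) = 78!/(2!×76!) = 3003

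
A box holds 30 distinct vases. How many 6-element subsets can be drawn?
C(30,6) = 30!/(6!×24!) = 593775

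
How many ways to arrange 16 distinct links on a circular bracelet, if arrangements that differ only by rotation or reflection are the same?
(16-1)!/2 = 1307674368000/2 = 653837184000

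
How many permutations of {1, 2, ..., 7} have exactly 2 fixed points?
Choose the 2 fixed points C(7,2) = 21, derange the rest: !5 = Σ_{j=0}^{5} (-1)^j·5!/j! = 120 - 120 + 60 - 20 + 5 - 1 = 44. Product = 21 × 44 = 924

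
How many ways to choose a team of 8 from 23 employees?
C(23,8) = 23!/(8!×15!) = 490314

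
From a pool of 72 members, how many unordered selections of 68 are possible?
C(72,68) = 72!/(68!×4!) = 1028790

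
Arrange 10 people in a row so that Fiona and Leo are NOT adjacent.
Total - adjacent = 10! - (10-1)!×2 = 3628800 - 725760 = 2903040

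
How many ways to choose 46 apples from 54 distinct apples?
C(54,46) = 54!/(46!×8!) = 1040465790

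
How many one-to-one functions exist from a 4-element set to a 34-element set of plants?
P(34,4) = 34!/(34-4)! = 1113024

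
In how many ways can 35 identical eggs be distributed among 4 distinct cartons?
C(35+4-1, 4-1) = C(38, 3) = 8436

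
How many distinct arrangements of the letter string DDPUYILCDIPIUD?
14! / (1! × 1! × 2! × 1! × 2! × 4! × 3!) = 151351200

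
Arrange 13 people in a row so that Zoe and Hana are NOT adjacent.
Total - adjacent = 13! - (13-1)!×2 = 6227020800 - 958003200 = 5269017600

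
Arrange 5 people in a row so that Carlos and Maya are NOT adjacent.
Total - adjacent = 5! - (5-1)!×2 = 120 - 48 = 72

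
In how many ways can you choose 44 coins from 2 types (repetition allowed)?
C(44+2-1, 2-1) = C(45, 1) = 45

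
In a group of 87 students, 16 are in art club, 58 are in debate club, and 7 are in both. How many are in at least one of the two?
|A∪B| = |A| + |B| - |A∩B| = 16 + 58 - 7 = 67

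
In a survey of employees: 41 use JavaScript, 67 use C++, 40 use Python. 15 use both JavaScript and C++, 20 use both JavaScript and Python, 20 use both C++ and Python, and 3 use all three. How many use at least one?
|A∪B∪C| = 41+67+40-15-20-20+3 = 96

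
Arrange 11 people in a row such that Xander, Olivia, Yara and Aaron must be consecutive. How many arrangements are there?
Treat the 4 as one block: (11-4+1)! × 4! = 40320 × 24 = 967680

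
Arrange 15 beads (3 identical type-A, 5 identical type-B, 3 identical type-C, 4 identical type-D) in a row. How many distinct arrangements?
15! / (3! × 5! × 3! × 4!) = 12612600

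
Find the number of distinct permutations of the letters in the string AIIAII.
6! / (2! × 4!) = 15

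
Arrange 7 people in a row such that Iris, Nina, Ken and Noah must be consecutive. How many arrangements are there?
Treat the 4 as one block: (7-4+1)! × 4! = 24 × 24 = 576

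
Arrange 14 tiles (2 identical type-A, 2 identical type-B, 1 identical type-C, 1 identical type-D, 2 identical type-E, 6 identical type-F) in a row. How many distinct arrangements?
14! / (2! × 2! × 1! × 1! × 2! × 6!) = 15135120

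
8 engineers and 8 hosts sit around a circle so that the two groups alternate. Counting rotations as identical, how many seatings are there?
Fix one of the engineers: (8-1)! ways for the remaining engineers, × 8! ways for the hosts = 5040 × 40320 = 203212800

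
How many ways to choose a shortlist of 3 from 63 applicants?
C(63,3) = 63!/(3!×60!) = 39711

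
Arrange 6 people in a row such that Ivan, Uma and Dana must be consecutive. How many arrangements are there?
Treat the 3 as one block: (6-3+1)! × 3! = 24 × 6 = 144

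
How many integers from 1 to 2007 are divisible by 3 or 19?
⌊2007/3⌋ + ⌊2007/19⌋ - ⌊2007/57⌋ = 669 + 105 - 35 = 739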